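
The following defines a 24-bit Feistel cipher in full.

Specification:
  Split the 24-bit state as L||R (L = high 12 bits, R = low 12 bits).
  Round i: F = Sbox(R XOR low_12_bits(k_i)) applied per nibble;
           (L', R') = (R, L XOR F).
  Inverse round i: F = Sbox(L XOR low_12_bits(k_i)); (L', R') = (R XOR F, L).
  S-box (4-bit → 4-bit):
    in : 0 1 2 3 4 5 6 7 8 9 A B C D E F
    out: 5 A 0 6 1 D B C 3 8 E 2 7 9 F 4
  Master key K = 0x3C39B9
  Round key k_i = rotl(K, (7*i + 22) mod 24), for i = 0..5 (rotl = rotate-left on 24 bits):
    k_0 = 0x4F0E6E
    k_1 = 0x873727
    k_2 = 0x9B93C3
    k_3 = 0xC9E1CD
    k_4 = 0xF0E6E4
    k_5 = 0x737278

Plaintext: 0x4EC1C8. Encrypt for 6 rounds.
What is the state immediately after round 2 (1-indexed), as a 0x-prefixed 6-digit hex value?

s_0 = plaintext = 0x4EC1C8
s_1 = Round(s_0, k_0) = 0x1C8007
s_2 = Round(s_1, k_1) = 0x007DCD
s_3 = Round(s_2, k_2) = 0xDCDF58
s_4 = Round(s_3, k_3) = 0xF58240
s_5 = Round(s_4, k_4) = 0x240EB9
s_6 = Round(s_5, k_5) = 0xEB953A

0x007DCD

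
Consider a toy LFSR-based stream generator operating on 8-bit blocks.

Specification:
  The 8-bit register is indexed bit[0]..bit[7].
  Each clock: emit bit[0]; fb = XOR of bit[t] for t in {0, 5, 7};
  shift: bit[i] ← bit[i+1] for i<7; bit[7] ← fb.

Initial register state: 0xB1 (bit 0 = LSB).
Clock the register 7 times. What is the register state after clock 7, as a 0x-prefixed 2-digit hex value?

reg_0 = 0xB1
clock 1: out=1, reg = 0xD8
clock 2: out=0, reg = 0xEC
clock 3: out=0, reg = 0x76
clock 4: out=0, reg = 0xBB
clock 5: out=1, reg = 0xDD
clock 6: out=1, reg = 0x6E
clock 7: out=0, reg = 0xB7

0xB7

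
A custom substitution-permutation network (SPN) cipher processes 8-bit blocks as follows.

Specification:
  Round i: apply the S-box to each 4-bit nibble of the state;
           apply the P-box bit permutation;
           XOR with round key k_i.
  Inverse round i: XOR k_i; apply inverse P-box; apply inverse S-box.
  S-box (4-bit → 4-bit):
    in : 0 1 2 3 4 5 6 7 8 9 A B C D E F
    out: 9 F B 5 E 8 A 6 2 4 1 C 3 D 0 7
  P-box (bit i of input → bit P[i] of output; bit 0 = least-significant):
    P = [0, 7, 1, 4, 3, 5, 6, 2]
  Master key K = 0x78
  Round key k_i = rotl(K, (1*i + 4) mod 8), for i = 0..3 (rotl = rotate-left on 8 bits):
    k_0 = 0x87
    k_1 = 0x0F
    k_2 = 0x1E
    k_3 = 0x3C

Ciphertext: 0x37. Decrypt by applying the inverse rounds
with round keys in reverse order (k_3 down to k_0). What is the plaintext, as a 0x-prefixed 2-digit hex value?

s_0 = ciphertext = 0x37
s_1 = InvRound(s_0, k_3) = 0xA3
s_2 = InvRound(s_1, k_2) = 0x22
s_3 = InvRound(s_2, k_1) = 0x2A
s_4 = InvRound(s_3, k_0) = 0x2C

0x2C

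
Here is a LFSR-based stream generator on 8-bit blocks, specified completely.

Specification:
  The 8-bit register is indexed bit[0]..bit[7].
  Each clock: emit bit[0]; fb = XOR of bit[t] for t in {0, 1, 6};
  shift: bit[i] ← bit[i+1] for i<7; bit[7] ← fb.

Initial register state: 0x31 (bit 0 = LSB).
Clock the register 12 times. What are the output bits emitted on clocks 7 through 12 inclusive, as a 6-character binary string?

reg_0 = 0x31
clock 1: out=1, reg = 0x98
clock 2: out=0, reg = 0x4C
clock 3: out=0, reg = 0xA6
clock 4: out=0, reg = 0xD3
clock 5: out=1, reg = 0xE9
clock 6: out=1, reg = 0x74
clock 7: out=0, reg = 0xBA
clock 8: out=0, reg = 0xDD
clock 9: out=1, reg = 0x6E
clock 10: out=0, reg = 0x37
clock 11: out=1, reg = 0x1B
clock 12: out=1, reg = 0x0D

001011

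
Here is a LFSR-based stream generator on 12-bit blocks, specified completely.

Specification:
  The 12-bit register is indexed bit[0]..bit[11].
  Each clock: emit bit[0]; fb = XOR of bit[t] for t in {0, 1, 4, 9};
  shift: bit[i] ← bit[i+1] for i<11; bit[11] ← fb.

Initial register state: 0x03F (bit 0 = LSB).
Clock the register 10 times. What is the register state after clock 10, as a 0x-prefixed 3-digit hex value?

reg_0 = 0x03F
clock 1: out=1, reg = 0x81F
clock 2: out=1, reg = 0xC0F
clock 3: out=1, reg = 0x607
clock 4: out=1, reg = 0xB03
clock 5: out=1, reg = 0xD81
clock 6: out=1, reg = 0xEC0
clock 7: out=0, reg = 0xF60
clock 8: out=0, reg = 0xFB0
clock 9: out=0, reg = 0x7D8
clock 10: out=0, reg = 0x3EC

0x3EC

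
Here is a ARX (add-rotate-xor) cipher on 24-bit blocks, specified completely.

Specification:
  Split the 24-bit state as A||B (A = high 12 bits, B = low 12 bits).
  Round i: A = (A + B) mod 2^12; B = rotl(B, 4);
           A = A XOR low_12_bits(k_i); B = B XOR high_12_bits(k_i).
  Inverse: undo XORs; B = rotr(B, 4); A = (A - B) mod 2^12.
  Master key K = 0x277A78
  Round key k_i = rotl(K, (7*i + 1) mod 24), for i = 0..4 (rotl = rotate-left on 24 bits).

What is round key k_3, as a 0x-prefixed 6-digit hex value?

K = 0x277A78
k_0 = rotl(K, (7*0+1) mod 24) = rotl(K, 1) = 0x4EF4F0
k_1 = rotl(K, (7*1+1) mod 24) = rotl(K, 8) = 0x7A7827
k_2 = rotl(K, (7*2+1) mod 24) = rotl(K, 15) = 0x3C13BD
k_3 = rotl(K, (7*3+1) mod 24) = rotl(K, 22) = 0x09DE9E

0x09DE9E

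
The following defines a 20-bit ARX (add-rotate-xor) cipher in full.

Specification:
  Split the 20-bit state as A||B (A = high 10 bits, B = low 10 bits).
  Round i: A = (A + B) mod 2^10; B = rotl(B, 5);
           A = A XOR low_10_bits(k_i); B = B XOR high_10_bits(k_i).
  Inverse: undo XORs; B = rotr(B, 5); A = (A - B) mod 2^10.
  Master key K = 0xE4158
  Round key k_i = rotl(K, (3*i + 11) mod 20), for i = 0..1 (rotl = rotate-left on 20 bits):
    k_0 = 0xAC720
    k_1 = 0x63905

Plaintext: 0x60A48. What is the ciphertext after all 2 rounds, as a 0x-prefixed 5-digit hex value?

0x621F3

s_0 = plaintext = 0x60A48
s_1 = Round(s_0, k_0) = 0x3ABA3
s_2 = Round(s_1, k_1) = 0x621F3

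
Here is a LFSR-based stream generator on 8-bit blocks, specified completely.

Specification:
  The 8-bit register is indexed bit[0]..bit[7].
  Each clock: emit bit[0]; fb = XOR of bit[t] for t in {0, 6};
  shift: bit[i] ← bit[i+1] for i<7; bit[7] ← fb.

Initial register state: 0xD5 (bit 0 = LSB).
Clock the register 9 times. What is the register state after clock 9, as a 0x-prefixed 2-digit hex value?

reg_0 = 0xD5
clock 1: out=1, reg = 0x6A
clock 2: out=0, reg = 0xB5
clock 3: out=1, reg = 0xDA
clock 4: out=0, reg = 0xED
clock 5: out=1, reg = 0x76
clock 6: out=0, reg = 0xBB
clock 7: out=1, reg = 0xDD
clock 8: out=1, reg = 0x6E
clock 9: out=0, reg = 0xB7

0xB7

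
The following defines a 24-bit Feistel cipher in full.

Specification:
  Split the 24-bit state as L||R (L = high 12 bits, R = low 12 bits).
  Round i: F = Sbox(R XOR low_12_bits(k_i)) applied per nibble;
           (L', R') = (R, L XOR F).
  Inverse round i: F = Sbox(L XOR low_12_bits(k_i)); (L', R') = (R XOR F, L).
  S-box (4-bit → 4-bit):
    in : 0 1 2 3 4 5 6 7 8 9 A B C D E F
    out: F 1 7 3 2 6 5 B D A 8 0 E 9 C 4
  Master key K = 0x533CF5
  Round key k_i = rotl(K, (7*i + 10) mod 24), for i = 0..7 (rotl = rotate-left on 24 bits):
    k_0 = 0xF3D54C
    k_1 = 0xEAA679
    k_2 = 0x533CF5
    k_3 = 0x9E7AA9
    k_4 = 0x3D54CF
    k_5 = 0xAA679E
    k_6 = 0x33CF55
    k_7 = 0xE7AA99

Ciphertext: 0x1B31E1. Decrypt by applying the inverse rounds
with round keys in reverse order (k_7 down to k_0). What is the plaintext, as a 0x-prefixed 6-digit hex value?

0x7108D9

s_0 = ciphertext = 0x1B31E1
s_1 = InvRound(s_0, k_7) = 0x1991B3
s_2 = InvRound(s_1, k_6) = 0xD5D199
s_3 = InvRound(s_2, k_5) = 0x97AD5D
s_4 = InvRound(s_3, k_4) = 0x45B97A
s_5 = InvRound(s_4, k_3) = 0x53D45B
s_6 = InvRound(s_5, k_2) = 0xEB653D
s_7 = InvRound(s_6, k_1) = 0x8D9EB6
s_8 = InvRound(s_7, k_0) = 0x7108D9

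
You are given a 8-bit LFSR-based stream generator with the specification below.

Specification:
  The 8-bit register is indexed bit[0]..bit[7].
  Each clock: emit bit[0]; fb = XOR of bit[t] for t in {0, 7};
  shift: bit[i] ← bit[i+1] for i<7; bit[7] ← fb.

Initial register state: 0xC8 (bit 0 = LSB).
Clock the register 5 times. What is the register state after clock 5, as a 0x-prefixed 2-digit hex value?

reg_0 = 0xC8
clock 1: out=0, reg = 0xE4
clock 2: out=0, reg = 0xF2
clock 3: out=0, reg = 0xF9
clock 4: out=1, reg = 0x7C
clock 5: out=0, reg = 0x3E

0x3E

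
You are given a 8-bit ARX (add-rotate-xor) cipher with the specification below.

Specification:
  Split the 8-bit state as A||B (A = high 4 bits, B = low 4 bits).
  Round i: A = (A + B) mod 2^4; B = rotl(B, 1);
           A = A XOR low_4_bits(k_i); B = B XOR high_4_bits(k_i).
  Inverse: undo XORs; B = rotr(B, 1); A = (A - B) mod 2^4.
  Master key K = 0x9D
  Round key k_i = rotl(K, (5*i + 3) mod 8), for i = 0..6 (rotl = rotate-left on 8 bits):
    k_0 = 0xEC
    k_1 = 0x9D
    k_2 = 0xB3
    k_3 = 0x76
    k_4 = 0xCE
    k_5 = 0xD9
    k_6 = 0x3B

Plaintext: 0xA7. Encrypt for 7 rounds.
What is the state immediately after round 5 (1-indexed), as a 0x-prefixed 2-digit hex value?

0x40

s_0 = plaintext = 0xA7
s_1 = Round(s_0, k_0) = 0xD0
s_2 = Round(s_1, k_1) = 0x09
s_3 = Round(s_2, k_2) = 0xA8
s_4 = Round(s_3, k_3) = 0x46
s_5 = Round(s_4, k_4) = 0x40
s_6 = Round(s_5, k_5) = 0xDD
s_7 = Round(s_6, k_6) = 0x18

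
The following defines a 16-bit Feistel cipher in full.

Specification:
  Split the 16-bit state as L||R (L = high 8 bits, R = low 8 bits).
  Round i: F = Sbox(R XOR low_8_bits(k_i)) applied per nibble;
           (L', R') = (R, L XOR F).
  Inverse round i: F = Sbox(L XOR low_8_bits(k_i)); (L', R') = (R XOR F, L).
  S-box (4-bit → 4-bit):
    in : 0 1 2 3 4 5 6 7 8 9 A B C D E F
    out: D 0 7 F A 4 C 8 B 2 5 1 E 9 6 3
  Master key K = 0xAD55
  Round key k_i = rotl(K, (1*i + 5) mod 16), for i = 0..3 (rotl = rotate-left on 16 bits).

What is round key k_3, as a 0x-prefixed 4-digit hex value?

K = 0xAD55
k_0 = rotl(K, (1*0+5) mod 16) = rotl(K, 5) = 0xAAB5
k_1 = rotl(K, (1*1+5) mod 16) = rotl(K, 6) = 0x556B
k_2 = rotl(K, (1*2+5) mod 16) = rotl(K, 7) = 0xAAD6
k_3 = rotl(K, (1*3+5) mod 16) = rotl(K, 8) = 0x55AD

0x55AD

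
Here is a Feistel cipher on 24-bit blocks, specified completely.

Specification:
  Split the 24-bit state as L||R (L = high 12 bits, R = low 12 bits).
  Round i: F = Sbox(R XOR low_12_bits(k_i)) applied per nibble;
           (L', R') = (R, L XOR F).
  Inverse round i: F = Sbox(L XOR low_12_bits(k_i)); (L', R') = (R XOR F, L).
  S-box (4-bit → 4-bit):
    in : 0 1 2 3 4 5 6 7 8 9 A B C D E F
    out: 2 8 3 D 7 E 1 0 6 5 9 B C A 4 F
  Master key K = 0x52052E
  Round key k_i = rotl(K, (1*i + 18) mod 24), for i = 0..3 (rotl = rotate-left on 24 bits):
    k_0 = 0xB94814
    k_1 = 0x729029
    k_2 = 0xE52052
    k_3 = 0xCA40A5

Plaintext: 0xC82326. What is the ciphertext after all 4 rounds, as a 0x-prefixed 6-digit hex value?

0xA52AD0

s_0 = plaintext = 0xC82326
s_1 = Round(s_0, k_0) = 0x326751
s_2 = Round(s_1, k_1) = 0x751320
s_3 = Round(s_2, k_2) = 0x320A52
s_4 = Round(s_3, k_3) = 0xA52AD0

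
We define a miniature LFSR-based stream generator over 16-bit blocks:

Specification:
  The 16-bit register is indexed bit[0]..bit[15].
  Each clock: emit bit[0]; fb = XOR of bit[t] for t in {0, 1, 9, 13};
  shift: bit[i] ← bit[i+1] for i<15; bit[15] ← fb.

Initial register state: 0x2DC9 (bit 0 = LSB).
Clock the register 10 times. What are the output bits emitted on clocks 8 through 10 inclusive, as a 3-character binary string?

reg_0 = 0x2DC9
clock 1: out=1, reg = 0x16E4
clock 2: out=0, reg = 0x8B72
clock 3: out=0, reg = 0x45B9
clock 4: out=1, reg = 0xA2DC
clock 5: out=0, reg = 0x516E
clock 6: out=0, reg = 0xA8B7
clock 7: out=1, reg = 0xD45B
clock 8: out=1, reg = 0x6A2D
clock 9: out=1, reg = 0xB516
clock 10: out=0, reg = 0x5A8B

110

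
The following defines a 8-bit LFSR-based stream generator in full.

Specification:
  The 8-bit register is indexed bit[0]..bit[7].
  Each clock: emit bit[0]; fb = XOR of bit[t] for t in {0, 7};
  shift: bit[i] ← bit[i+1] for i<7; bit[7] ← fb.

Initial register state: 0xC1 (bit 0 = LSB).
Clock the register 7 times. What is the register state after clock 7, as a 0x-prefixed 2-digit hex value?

0x81

reg_0 = 0xC1
clock 1: out=1, reg = 0x60
clock 2: out=0, reg = 0x30
clock 3: out=0, reg = 0x18
clock 4: out=0, reg = 0x0C
clock 5: out=0, reg = 0x06
clock 6: out=0, reg = 0x03
clock 7: out=1, reg = 0x81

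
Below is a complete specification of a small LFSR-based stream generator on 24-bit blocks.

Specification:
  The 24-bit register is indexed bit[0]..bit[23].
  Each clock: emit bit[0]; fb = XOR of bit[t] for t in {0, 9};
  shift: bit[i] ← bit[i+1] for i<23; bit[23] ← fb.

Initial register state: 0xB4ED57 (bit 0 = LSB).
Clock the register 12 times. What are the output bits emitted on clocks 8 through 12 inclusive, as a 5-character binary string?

reg_0 = 0xB4ED57
clock 1: out=1, reg = 0xDA76AB
clock 2: out=1, reg = 0x6D3B55
clock 3: out=1, reg = 0x369DAA
clock 4: out=0, reg = 0x1B4ED5
clock 5: out=1, reg = 0x0DA76A
clock 6: out=0, reg = 0x86D3B5
clock 7: out=1, reg = 0x4369DA
clock 8: out=0, reg = 0x21B4ED
clock 9: out=1, reg = 0x90DA76
clock 10: out=0, reg = 0xC86D3B
clock 11: out=1, reg = 0xE4369D
clock 12: out=1, reg = 0x721B4E

01011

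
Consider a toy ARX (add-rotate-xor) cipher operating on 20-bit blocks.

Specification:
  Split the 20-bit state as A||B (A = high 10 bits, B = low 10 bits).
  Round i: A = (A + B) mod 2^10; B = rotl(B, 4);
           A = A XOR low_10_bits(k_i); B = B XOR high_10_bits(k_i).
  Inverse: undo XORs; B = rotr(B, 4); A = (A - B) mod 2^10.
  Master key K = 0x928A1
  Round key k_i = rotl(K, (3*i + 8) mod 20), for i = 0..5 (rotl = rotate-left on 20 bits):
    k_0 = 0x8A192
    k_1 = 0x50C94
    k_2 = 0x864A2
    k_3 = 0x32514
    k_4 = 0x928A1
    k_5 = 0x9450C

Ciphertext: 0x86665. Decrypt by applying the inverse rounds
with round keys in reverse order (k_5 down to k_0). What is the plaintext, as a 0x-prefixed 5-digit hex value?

0x57573

s_0 = ciphertext = 0x86665
s_1 = InvRound(s_0, k_5) = 0x84903
s_2 = InvRound(s_1, k_4) = 0x0FE74
s_3 = InvRound(s_2, k_3) = 0x7036B
s_4 = InvRound(s_3, k_2) = 0x32C97
s_5 = InvRound(s_4, k_1) = 0xD091D
s_6 = InvRound(s_5, k_0) = 0x57573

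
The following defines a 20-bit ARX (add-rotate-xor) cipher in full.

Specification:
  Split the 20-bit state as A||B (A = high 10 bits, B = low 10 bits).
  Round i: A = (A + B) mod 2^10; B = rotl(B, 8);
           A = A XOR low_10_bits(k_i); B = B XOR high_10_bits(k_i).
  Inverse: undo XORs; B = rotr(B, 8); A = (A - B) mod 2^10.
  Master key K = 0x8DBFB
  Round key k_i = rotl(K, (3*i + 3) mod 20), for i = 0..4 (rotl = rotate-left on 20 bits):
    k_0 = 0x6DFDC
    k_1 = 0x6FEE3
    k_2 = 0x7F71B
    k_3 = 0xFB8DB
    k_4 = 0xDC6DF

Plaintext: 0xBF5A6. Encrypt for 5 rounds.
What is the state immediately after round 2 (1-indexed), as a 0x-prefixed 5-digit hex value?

s_0 = plaintext = 0xBF5A6
s_1 = Round(s_0, k_0) = 0xDFFDE
s_2 = Round(s_1, k_1) = 0x6FB48
s_3 = Round(s_2, k_2) = 0x8752F
s_4 = Round(s_3, k_3) = 0xE5CA5
s_5 = Round(s_4, k_4) = 0xB8E58

0x6FB48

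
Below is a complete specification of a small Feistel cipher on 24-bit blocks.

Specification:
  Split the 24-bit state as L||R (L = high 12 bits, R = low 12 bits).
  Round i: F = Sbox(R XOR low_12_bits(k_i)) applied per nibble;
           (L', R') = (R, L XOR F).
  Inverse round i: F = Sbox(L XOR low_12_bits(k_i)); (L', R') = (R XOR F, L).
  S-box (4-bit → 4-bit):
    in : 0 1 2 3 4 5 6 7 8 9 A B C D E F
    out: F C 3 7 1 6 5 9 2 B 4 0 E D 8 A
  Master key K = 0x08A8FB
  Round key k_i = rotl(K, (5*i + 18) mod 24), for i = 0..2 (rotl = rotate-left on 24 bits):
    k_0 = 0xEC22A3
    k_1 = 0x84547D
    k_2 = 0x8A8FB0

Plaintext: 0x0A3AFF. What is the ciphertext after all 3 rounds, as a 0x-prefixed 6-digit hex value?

0xFF0DD2

s_0 = plaintext = 0x0A3AFF
s_1 = Round(s_0, k_0) = 0xAFF2CD
s_2 = Round(s_1, k_1) = 0x2CDFF0
s_3 = Round(s_2, k_2) = 0xFF0DD2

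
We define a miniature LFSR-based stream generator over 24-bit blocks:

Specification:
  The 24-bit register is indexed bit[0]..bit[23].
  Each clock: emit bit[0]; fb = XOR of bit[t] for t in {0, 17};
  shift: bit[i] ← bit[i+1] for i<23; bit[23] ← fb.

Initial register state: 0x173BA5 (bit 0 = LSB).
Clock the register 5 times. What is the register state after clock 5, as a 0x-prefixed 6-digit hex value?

reg_0 = 0x173BA5
clock 1: out=1, reg = 0x0B9DD2
clock 2: out=0, reg = 0x85CEE9
clock 3: out=1, reg = 0xC2E774
clock 4: out=0, reg = 0xE173BA
clock 5: out=0, reg = 0x70B9DD

0x70B9DD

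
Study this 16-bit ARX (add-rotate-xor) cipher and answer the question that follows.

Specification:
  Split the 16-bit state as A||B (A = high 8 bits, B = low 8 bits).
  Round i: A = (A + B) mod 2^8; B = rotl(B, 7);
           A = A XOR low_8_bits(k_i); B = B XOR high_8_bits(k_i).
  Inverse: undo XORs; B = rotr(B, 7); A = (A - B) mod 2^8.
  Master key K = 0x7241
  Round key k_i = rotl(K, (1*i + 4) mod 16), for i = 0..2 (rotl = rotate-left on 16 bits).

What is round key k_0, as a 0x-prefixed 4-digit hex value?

K = 0x7241
k_0 = rotl(K, (1*0+4) mod 16) = rotl(K, 4) = 0x2417

0x2417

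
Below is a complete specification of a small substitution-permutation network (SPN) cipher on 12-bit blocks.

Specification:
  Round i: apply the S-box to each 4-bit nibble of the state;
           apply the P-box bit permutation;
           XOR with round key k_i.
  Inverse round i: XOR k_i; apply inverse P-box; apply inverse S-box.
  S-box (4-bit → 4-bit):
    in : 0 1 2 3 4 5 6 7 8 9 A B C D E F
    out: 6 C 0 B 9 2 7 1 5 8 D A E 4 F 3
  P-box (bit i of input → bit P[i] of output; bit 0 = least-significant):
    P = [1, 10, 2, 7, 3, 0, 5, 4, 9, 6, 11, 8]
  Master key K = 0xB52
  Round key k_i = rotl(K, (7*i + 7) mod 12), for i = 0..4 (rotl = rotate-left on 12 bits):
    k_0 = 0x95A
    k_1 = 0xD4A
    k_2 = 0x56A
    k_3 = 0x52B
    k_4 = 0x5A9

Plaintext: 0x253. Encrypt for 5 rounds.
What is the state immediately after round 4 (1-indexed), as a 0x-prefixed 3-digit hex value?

s_0 = plaintext = 0x253
s_1 = Round(s_0, k_0) = 0xDD9
s_2 = Round(s_1, k_1) = 0x5EA
s_3 = Round(s_2, k_2) = 0x595
s_4 = Round(s_3, k_3) = 0x17B
s_5 = Round(s_4, k_4) = 0x821

0x17B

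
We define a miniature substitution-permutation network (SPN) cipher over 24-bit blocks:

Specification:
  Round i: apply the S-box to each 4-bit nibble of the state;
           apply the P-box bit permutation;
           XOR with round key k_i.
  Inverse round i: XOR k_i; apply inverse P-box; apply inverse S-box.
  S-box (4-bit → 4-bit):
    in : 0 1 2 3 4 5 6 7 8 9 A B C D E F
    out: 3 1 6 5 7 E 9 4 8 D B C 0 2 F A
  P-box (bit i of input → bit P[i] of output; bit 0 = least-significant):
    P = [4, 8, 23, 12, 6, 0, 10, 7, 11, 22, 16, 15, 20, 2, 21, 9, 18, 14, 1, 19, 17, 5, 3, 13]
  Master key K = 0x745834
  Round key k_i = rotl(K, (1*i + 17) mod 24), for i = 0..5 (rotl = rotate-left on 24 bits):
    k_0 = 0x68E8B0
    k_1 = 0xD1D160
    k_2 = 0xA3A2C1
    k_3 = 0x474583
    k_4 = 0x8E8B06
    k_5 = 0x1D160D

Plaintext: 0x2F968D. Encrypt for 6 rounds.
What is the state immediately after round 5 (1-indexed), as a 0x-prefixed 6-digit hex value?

0x471C99

s_0 = plaintext = 0x2F968D
s_1 = Round(s_0, k_0) = 0x502318
s_2 = Round(s_1, k_1) = 0xF4A90C
s_3 = Round(s_2, k_2) = 0xB648A6
s_4 = Round(s_3, k_3) = 0x7BF55E
s_5 = Round(s_4, k_4) = 0x471C99
s_6 = Round(s_5, k_5) = 0x8F02F7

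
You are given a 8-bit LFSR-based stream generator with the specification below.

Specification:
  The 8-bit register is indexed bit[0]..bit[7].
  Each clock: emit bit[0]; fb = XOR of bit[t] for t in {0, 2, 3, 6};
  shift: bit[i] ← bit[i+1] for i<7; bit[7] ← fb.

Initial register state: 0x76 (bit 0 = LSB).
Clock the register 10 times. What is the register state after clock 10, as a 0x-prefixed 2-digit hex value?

reg_0 = 0x76
clock 1: out=0, reg = 0x3B
clock 2: out=1, reg = 0x1D
clock 3: out=1, reg = 0x8E
clock 4: out=0, reg = 0x47
clock 5: out=1, reg = 0xA3
clock 6: out=1, reg = 0xD1
clock 7: out=1, reg = 0x68
clock 8: out=0, reg = 0x34
clock 9: out=0, reg = 0x9A
clock 10: out=0, reg = 0xCD

0xCD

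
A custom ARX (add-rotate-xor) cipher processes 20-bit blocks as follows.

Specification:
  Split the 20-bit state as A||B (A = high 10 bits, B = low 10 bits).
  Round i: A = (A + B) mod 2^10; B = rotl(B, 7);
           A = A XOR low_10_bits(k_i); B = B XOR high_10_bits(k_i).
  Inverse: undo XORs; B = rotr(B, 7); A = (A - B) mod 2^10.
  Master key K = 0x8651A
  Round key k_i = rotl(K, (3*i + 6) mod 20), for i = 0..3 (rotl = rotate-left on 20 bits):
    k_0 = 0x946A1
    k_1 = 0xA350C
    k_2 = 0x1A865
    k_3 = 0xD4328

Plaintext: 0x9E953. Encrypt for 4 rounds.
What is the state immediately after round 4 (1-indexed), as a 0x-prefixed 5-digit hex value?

s_0 = plaintext = 0x9E953
s_1 = Round(s_0, k_0) = 0x5B3FB
s_2 = Round(s_1, k_1) = 0x1AF72
s_3 = Round(s_2, k_2) = 0xEE104
s_4 = Round(s_3, k_3) = 0xE5170

0xE5170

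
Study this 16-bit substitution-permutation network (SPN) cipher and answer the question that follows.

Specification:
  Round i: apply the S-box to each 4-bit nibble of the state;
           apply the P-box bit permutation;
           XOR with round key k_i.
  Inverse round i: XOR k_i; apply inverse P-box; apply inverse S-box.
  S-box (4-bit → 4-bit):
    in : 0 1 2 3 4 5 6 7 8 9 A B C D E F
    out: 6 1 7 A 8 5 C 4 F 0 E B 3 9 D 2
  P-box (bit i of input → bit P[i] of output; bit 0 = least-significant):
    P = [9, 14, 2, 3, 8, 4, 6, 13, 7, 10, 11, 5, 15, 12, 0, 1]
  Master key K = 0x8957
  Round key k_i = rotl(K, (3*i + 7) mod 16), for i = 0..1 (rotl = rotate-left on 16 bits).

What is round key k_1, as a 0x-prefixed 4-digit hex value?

0x5E25

K = 0x8957
k_0 = rotl(K, (3*0+7) mod 16) = rotl(K, 7) = 0xABC4
k_1 = rotl(K, (3*1+7) mod 16) = rotl(K, 10) = 0x5E25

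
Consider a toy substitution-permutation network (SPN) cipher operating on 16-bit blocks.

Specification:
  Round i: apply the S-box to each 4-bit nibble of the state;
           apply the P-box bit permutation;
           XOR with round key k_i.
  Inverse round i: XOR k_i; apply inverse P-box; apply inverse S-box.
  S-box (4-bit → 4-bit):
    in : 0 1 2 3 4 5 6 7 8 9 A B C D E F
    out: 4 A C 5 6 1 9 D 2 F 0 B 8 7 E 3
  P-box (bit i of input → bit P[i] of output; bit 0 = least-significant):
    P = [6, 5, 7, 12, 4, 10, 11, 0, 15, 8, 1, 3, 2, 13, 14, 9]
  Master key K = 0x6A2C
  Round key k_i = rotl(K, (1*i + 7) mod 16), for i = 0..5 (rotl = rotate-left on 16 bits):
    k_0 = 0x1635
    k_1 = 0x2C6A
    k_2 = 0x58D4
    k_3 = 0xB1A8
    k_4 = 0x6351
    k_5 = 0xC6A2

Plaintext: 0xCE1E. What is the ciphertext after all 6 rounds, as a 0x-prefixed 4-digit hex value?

0xBB54

s_0 = plaintext = 0xCE1E
s_1 = Round(s_0, k_0) = 0x019E
s_2 = Round(s_1, k_1) = 0x71D3
s_3 = Round(s_2, k_2) = 0x1708
s_4 = Round(s_3, k_3) = 0x1B82
s_5 = Round(s_4, k_4) = 0xD4D9
s_6 = Round(s_5, k_5) = 0xBB54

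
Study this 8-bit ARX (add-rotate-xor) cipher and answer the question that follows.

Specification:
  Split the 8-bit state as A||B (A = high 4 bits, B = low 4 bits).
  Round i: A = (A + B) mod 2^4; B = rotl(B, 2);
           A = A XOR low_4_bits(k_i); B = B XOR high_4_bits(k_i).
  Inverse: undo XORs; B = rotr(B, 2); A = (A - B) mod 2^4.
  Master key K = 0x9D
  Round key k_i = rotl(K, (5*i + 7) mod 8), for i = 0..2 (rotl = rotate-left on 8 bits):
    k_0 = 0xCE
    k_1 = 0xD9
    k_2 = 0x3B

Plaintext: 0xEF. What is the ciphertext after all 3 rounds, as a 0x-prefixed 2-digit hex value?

s_0 = plaintext = 0xEF
s_1 = Round(s_0, k_0) = 0x33
s_2 = Round(s_1, k_1) = 0xF1
s_3 = Round(s_2, k_2) = 0xB7

0xB7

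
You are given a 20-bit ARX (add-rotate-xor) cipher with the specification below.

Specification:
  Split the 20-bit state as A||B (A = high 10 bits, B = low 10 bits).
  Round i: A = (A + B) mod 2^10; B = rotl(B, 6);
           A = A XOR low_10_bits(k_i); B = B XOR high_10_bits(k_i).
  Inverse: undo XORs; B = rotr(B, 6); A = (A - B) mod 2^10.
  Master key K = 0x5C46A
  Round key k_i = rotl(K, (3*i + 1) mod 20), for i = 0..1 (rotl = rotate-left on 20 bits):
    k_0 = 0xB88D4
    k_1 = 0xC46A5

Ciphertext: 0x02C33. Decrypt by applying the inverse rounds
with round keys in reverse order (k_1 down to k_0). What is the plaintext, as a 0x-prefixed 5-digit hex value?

s_0 = ciphertext = 0x02C33
s_1 = InvRound(s_0, k_1) = 0x20A2C
s_2 = InvRound(s_1, k_0) = 0xDCCE3

0xDCCE3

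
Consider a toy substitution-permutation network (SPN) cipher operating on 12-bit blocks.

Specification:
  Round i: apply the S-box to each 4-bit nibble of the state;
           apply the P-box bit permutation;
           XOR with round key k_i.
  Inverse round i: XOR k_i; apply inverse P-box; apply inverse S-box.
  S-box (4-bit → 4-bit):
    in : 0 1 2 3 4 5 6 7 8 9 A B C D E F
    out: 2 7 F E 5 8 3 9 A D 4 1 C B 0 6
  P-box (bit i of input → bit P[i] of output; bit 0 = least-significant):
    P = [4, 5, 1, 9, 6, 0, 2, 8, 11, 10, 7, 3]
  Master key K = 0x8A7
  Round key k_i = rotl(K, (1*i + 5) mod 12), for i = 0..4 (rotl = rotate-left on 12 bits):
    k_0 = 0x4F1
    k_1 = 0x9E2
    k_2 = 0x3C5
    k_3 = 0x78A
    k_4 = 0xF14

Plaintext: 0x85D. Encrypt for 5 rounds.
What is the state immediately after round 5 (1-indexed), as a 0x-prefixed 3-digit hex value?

s_0 = plaintext = 0x85D
s_1 = Round(s_0, k_0) = 0x3C9
s_2 = Round(s_1, k_1) = 0xE7C
s_3 = Round(s_2, k_2) = 0x087
s_4 = Round(s_3, k_3) = 0x09B
s_5 = Round(s_4, k_4) = 0xA40

0xA40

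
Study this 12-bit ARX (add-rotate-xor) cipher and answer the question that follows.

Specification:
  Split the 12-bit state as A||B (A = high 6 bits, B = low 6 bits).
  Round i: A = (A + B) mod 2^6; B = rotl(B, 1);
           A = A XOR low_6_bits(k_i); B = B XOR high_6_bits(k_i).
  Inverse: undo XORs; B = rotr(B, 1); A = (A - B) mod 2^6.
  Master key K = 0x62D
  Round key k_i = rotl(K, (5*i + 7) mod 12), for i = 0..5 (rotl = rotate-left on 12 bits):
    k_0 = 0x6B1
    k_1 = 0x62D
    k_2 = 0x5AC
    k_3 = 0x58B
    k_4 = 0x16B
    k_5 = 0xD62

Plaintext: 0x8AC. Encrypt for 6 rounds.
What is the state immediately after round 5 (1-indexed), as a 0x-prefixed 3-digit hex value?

s_0 = plaintext = 0x8AC
s_1 = Round(s_0, k_0) = 0xFC3
s_2 = Round(s_1, k_1) = 0xBDE
s_3 = Round(s_2, k_2) = 0x86A
s_4 = Round(s_3, k_3) = 0x003
s_5 = Round(s_4, k_4) = 0xA03
s_6 = Round(s_5, k_5) = 0x273

0xA03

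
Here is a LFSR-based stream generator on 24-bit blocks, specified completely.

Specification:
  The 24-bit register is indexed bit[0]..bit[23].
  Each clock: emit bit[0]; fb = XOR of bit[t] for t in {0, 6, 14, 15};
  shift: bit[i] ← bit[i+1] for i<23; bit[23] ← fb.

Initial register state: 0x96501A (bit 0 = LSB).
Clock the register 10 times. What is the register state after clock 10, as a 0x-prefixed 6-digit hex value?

reg_0 = 0x96501A
clock 1: out=0, reg = 0xCB280D
clock 2: out=1, reg = 0xE59406
clock 3: out=0, reg = 0xF2CA03
clock 4: out=1, reg = 0xF96501
clock 5: out=1, reg = 0x7CB280
clock 6: out=0, reg = 0xBE5940
clock 7: out=0, reg = 0x5F2CA0
clock 8: out=0, reg = 0x2F9650
clock 9: out=0, reg = 0x17CB28
clock 10: out=0, reg = 0x0BE594

0x0BE594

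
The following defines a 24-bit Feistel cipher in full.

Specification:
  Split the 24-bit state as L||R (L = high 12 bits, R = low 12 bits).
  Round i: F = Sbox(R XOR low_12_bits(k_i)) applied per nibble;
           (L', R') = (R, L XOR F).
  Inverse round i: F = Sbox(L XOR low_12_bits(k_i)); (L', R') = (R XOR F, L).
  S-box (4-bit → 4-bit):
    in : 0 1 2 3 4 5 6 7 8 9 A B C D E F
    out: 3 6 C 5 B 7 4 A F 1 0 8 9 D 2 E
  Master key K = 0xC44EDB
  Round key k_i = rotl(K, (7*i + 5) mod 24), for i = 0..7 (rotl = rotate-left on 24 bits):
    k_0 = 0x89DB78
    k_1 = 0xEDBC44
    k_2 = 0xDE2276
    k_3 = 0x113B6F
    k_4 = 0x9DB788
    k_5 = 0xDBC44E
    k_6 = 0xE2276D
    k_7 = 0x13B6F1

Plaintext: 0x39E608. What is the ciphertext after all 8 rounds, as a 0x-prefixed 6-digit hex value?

s_0 = plaintext = 0x39E608
s_1 = Round(s_0, k_0) = 0x608E3D
s_2 = Round(s_1, k_1) = 0xE3DAA9
s_3 = Round(s_2, k_2) = 0xAA91E3
s_4 = Round(s_3, k_3) = 0x1E3A50
s_5 = Round(s_4, k_4) = 0xA50C3C
s_6 = Round(s_5, k_5) = 0xC3C5FC
s_7 = Round(s_6, k_6) = 0x5FC02A
s_8 = Round(s_7, k_7) = 0x02A124

0x02A124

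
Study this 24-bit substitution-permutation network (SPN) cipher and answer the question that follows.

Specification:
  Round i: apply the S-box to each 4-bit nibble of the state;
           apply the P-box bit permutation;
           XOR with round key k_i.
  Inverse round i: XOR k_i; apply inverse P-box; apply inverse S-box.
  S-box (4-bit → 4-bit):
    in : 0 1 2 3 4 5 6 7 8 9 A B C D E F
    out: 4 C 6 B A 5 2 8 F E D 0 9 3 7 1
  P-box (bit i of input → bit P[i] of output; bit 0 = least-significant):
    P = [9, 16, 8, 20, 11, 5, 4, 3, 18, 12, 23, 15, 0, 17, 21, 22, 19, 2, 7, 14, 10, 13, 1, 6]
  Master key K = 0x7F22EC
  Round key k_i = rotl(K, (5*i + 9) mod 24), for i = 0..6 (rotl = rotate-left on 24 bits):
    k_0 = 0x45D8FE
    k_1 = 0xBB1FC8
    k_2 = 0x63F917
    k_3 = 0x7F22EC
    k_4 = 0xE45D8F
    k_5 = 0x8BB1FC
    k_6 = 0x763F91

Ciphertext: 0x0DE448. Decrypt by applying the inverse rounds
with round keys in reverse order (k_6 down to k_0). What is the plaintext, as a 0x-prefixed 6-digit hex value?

0xFEFE62

s_0 = ciphertext = 0x0DE448
s_1 = InvRound(s_0, k_6) = 0x7A84A8
s_2 = InvRound(s_1, k_5) = 0x361209
s_3 = InvRound(s_2, k_4) = 0x5940FA
s_4 = InvRound(s_3, k_3) = 0x242F0F
s_5 = InvRound(s_4, k_2) = 0xF7431D
s_6 = InvRound(s_5, k_1) = 0xC8CD5B
s_7 = InvRound(s_6, k_0) = 0xFEFE62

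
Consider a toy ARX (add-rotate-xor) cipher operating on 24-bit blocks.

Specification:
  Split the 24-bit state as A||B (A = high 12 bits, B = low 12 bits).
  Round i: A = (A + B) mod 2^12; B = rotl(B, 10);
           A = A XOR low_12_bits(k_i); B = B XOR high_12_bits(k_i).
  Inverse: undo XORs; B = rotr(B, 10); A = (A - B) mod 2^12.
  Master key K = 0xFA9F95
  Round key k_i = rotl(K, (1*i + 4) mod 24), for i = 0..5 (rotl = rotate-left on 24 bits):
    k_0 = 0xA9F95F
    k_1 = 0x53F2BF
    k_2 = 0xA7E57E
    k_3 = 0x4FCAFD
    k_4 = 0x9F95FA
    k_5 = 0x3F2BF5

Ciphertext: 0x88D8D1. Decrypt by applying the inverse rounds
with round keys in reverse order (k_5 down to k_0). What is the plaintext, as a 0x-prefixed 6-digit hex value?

s_0 = ciphertext = 0x88D8D1
s_1 = InvRound(s_0, k_5) = 0x6EAC8E
s_2 = InvRound(s_1, k_4) = 0xD335DD
s_3 = InvRound(s_2, k_3) = 0x34A484
s_4 = InvRound(s_3, k_2) = 0xA49BEB
s_5 = InvRound(s_4, k_1) = 0xDA3B53
s_6 = InvRound(s_5, k_0) = 0xDCC730

0xDCC730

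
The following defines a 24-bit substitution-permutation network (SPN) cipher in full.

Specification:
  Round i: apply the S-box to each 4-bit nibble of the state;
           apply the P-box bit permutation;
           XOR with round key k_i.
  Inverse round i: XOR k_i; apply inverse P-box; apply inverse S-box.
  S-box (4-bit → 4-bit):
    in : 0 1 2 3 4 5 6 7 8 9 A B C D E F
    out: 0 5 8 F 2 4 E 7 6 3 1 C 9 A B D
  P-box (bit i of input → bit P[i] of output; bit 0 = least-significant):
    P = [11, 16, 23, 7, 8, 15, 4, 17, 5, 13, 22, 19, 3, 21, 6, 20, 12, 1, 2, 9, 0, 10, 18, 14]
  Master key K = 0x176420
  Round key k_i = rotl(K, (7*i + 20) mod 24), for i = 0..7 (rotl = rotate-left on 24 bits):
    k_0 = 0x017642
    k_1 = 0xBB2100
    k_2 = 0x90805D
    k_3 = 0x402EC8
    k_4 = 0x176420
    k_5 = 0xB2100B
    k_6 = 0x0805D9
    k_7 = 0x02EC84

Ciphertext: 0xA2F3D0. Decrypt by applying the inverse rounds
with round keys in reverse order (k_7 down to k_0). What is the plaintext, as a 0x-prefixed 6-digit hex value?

s_0 = ciphertext = 0xA2F3D0
s_1 = InvRound(s_0, k_7) = 0x4F8011
s_2 = InvRound(s_1, k_6) = 0x8015ED
s_3 = InvRound(s_2, k_5) = 0x486AC2
s_4 = InvRound(s_3, k_4) = 0x8DBF2E
s_5 = InvRound(s_4, k_3) = 0x575F96
s_6 = InvRound(s_5, k_2) = 0x3E15E3
s_7 = InvRound(s_6, k_1) = 0x795906
s_8 = InvRound(s_7, k_0) = 0x4B66AA

0x4B66AA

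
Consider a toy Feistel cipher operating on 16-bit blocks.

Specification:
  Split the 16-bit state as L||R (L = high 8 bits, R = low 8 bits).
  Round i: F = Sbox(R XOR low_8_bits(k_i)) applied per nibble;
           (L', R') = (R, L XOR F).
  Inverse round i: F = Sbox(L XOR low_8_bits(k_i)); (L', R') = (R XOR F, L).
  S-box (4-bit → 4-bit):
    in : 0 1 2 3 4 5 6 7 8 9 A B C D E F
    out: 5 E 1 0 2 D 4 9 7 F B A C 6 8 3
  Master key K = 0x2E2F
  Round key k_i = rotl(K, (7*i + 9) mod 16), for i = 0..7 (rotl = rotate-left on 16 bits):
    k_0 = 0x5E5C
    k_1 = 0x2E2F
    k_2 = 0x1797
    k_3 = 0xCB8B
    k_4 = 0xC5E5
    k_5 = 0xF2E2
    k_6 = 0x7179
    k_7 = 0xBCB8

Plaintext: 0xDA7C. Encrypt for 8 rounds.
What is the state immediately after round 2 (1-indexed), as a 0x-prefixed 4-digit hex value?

s_0 = plaintext = 0xDA7C
s_1 = Round(s_0, k_0) = 0x7CCF
s_2 = Round(s_1, k_1) = 0xCFF9
s_3 = Round(s_2, k_2) = 0xF987
s_4 = Round(s_3, k_3) = 0x87A5
s_5 = Round(s_4, k_4) = 0xA5A2
s_6 = Round(s_5, k_5) = 0xA280
s_7 = Round(s_6, k_6) = 0x809D
s_8 = Round(s_7, k_7) = 0x9D9D

0xCFF9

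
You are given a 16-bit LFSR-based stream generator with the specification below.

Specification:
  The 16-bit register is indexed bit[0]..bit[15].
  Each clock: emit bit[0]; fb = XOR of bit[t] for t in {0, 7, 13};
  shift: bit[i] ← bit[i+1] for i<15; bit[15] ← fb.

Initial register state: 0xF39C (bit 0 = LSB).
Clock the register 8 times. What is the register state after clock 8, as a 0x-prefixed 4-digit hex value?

reg_0 = 0xF39C
clock 1: out=0, reg = 0x79CE
clock 2: out=0, reg = 0x3CE7
clock 3: out=1, reg = 0x9E73
clock 4: out=1, reg = 0xCF39
clock 5: out=1, reg = 0xE79C
clock 6: out=0, reg = 0x73CE
clock 7: out=0, reg = 0x39E7
clock 8: out=1, reg = 0x9CF3

0x9CF3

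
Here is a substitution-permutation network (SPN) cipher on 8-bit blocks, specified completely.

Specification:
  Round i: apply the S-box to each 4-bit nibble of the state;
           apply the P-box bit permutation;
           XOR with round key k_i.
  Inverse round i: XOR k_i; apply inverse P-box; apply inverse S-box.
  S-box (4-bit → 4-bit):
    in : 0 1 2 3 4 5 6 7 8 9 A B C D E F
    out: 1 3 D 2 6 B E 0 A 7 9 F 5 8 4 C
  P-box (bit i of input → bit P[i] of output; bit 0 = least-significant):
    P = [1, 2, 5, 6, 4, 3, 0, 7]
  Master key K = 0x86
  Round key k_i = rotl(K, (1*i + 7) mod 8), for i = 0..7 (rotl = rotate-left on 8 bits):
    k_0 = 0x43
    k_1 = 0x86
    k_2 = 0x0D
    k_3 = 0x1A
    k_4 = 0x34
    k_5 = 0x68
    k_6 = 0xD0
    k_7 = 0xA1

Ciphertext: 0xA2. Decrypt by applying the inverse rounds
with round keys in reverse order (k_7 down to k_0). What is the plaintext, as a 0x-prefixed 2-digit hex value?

0x3B

s_0 = ciphertext = 0xA2
s_1 = InvRound(s_0, k_7) = 0xE0
s_2 = InvRound(s_1, k_6) = 0x0E
s_3 = InvRound(s_2, k_5) = 0x7B
s_4 = InvRound(s_3, k_4) = 0x45
s_5 = InvRound(s_4, k_3) = 0x95
s_6 = InvRound(s_5, k_2) = 0x57
s_7 = InvRound(s_6, k_1) = 0x2D
s_8 = InvRound(s_7, k_0) = 0x3B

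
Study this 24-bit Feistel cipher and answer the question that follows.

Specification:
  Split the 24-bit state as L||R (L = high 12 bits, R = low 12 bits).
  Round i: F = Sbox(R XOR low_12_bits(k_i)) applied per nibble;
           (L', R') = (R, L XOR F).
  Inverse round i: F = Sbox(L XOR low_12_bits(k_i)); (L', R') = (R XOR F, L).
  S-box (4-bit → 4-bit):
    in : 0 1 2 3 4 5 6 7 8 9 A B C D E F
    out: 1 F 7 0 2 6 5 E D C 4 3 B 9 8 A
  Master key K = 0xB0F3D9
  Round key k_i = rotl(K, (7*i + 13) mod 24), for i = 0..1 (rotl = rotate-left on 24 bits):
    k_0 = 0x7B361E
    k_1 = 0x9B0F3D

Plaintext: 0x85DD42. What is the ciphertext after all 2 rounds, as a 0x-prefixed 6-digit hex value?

s_0 = plaintext = 0x85DD42
s_1 = Round(s_0, k_0) = 0xD42B36
s_2 = Round(s_1, k_1) = 0xB36F51

0xB36F51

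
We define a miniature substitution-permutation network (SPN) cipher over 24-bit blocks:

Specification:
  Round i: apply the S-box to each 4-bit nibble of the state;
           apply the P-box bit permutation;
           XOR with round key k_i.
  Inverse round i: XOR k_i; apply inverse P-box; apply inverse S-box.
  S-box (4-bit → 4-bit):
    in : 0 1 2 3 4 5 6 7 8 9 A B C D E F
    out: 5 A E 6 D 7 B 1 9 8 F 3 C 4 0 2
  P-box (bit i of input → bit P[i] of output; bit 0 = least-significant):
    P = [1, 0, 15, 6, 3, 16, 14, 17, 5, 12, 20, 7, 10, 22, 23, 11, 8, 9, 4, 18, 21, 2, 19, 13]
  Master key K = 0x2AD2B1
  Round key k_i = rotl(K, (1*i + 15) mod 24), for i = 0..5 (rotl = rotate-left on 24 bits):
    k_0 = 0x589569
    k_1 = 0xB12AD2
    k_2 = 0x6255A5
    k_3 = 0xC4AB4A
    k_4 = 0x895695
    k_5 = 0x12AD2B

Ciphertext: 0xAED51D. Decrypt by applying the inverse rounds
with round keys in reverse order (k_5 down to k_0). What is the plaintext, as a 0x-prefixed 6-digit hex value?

0x9AFC31

s_0 = ciphertext = 0xAED51D
s_1 = InvRound(s_0, k_5) = 0xACC5D7
s_2 = InvRound(s_1, k_4) = 0x76EFF4
s_3 = InvRound(s_2, k_3) = 0xBD0447
s_4 = InvRound(s_3, k_2) = 0xD83A28
s_5 = InvRound(s_4, k_1) = 0x0DF6B8
s_6 = InvRound(s_5, k_0) = 0x9AFC31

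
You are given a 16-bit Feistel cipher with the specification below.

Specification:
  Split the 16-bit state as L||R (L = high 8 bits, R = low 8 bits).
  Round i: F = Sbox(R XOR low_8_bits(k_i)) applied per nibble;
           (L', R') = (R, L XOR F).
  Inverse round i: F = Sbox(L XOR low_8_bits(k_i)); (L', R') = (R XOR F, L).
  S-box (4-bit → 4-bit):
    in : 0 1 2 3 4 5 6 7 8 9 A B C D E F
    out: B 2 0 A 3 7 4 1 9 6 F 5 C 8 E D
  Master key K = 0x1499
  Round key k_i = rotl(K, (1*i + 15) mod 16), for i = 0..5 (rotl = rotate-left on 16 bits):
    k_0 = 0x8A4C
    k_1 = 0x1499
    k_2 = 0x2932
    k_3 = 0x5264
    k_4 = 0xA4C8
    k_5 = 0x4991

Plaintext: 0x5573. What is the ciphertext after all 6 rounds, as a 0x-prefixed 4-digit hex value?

s_0 = plaintext = 0x5573
s_1 = Round(s_0, k_0) = 0x73F8
s_2 = Round(s_1, k_1) = 0xF831
s_3 = Round(s_2, k_2) = 0x3142
s_4 = Round(s_3, k_3) = 0x4235
s_5 = Round(s_4, k_4) = 0x359A
s_6 = Round(s_5, k_5) = 0x9A80

0x9A80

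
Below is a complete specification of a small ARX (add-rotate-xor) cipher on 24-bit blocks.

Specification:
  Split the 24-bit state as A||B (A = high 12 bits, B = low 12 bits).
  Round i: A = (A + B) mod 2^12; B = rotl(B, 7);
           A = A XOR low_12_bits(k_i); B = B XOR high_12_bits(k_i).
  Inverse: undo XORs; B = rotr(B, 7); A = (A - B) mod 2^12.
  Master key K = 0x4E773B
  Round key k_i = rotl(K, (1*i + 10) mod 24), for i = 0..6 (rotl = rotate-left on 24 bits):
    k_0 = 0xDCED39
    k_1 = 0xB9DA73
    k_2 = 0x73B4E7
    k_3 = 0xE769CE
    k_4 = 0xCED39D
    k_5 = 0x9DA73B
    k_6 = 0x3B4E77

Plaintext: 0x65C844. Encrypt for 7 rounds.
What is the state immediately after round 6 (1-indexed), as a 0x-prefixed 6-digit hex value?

0xAC5E1C

s_0 = plaintext = 0x65C844
s_1 = Round(s_0, k_0) = 0x399F8C
s_2 = Round(s_1, k_1) = 0x956DE1
s_3 = Round(s_2, k_2) = 0x3D07D4
s_4 = Round(s_3, k_3) = 0x26A448
s_5 = Round(s_4, k_4) = 0x52F8CF
s_6 = Round(s_5, k_5) = 0xAC5E1C
s_7 = Round(s_6, k_6) = 0x696DC4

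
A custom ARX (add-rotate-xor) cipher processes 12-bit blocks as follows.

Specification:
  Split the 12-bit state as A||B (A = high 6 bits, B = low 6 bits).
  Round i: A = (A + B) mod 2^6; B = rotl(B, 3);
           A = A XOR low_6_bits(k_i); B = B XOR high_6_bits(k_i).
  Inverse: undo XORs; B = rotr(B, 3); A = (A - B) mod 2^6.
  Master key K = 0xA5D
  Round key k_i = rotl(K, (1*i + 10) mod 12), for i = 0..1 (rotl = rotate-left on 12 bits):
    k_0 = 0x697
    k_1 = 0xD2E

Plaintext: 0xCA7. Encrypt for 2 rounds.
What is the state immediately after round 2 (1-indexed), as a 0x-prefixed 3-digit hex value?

0x680

s_0 = plaintext = 0xCA7
s_1 = Round(s_0, k_0) = 0x3A6
s_2 = Round(s_1, k_1) = 0x680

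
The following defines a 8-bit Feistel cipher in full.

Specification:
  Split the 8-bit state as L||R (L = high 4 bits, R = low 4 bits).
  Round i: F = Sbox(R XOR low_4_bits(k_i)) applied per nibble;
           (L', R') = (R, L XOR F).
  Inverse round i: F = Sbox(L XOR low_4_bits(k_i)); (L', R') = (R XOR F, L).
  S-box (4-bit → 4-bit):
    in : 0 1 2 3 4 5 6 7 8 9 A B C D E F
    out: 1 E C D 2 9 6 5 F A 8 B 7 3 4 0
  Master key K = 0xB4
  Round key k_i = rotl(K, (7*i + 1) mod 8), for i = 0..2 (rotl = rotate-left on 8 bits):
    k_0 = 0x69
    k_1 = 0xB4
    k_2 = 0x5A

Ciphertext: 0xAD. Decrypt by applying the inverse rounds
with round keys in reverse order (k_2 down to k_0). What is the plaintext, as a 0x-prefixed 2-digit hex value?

0xB5

s_0 = ciphertext = 0xAD
s_1 = InvRound(s_0, k_2) = 0xCA
s_2 = InvRound(s_1, k_1) = 0x5C
s_3 = InvRound(s_2, k_0) = 0xB5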